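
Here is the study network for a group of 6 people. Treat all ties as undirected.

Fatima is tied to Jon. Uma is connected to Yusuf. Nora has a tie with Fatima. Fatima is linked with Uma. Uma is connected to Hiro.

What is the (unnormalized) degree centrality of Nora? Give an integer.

1

Nora is directly tied to Fatima. That is 1 neighbor, so the degree of Nora is 1.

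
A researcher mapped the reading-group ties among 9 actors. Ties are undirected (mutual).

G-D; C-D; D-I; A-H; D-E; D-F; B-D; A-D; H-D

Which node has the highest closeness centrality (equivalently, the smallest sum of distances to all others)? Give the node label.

Farness (sum of distances to all others) for each node — A:14, B:15, C:15, D:8, E:15, F:15, G:15, H:14, I:15.
The smallest farness is 8, for D, so D has the highest closeness.

D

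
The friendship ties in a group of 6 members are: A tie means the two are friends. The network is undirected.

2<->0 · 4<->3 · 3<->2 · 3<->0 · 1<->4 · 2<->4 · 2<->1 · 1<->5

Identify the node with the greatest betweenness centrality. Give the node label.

Unnormalized betweenness of each node: 0:0, 1:4, 2:7/2, 3:1/2, 4:1, 5:0.
1 has the largest value, 4, making it the main broker — the node through which the most shortest paths run.

1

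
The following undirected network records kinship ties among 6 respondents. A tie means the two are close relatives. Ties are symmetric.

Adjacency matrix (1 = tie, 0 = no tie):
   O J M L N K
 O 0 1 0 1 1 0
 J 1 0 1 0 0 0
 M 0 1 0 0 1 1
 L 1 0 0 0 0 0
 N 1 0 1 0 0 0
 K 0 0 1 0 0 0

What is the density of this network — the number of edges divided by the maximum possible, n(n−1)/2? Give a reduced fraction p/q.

2/5

There are 6 edges and 6 nodes, so the maximum possible is C(6,2) = 15.
Density = 6/15 = 2/5.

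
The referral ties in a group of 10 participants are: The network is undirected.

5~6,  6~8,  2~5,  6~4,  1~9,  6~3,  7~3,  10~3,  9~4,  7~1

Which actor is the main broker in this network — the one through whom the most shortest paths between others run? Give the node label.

6

Unnormalized betweenness of each node: 1:5/2, 2:0, 3:29/2, 4:7, 5:8, 6:47/2, 7:5, 8:0, 9:7/2, 10:0.
6 has the largest value, 47/2, making it the main broker — the node through which the most shortest paths run.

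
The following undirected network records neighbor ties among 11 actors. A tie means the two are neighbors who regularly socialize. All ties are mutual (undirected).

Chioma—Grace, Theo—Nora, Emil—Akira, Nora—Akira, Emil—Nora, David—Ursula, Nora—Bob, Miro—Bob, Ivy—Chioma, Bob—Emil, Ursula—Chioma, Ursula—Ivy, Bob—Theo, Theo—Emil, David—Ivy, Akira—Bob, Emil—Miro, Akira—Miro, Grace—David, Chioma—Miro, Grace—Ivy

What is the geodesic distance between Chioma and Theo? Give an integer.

One shortest route is Chioma – Miro – Bob – Theo, which uses 3 edges, and at distance 2 from Chioma we only reach {Akira, Bob, David, Emil}, which does not include Theo. So d(Chioma,Theo) = 3.

3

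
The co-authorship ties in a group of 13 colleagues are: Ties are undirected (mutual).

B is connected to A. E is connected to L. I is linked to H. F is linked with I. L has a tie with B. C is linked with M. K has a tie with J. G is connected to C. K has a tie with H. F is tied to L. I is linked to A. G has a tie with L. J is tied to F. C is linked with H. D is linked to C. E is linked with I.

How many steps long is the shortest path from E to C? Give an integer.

3

One shortest route is E – L – G – C, which uses 3 edges, and at distance 2 from E we only reach {A, B, F, G, H}, which does not include C. So d(E,C) = 3.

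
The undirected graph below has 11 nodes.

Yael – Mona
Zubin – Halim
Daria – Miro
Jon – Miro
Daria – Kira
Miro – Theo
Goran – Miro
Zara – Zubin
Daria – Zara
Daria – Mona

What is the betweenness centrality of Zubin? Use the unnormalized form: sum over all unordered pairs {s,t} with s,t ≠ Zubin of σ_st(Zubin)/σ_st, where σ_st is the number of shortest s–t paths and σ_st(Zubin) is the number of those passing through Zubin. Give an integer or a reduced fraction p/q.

Pairs whose geodesics pass through Zubin — Theo–Halim: 1; Halim–Mona: 1; Halim–Kira: 1; Halim–Jon: 1; Halim–Miro: 1; Halim–Zara: 1; Halim–Yael: 1; Halim–Daria: 1; Halim–Goran: 1.
All other pairs contribute 0.
Summing the contributions gives betweenness(Zubin) = 9.

9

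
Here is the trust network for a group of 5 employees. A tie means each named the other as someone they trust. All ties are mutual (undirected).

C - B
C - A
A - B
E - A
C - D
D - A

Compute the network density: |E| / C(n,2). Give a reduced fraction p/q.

3/5

There are 6 edges and 5 nodes, so the maximum possible is C(5,2) = 10.
Density = 6/10 = 3/5.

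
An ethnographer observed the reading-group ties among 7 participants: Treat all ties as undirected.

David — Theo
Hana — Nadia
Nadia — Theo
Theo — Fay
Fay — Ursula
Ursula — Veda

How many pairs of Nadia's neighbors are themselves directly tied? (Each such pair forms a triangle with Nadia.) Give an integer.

0

Nadia's neighbors are Hana and Theo, but none of them are tied to each other, so no triangle contains Nadia.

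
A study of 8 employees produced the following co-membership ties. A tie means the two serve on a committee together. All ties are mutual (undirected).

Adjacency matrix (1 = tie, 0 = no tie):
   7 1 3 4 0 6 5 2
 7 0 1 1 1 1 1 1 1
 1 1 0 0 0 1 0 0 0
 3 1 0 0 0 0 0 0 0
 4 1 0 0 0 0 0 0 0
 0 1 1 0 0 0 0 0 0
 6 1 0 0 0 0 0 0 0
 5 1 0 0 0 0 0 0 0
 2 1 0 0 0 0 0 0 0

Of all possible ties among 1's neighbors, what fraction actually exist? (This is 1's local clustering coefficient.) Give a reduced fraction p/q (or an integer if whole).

1's neighbors: 0 and 7 (k = 2).
Possible neighbor pairs: C(2,2) = 1. Edges among them: 0–7 → e = 1.
Clustering(1) = 1/1.

1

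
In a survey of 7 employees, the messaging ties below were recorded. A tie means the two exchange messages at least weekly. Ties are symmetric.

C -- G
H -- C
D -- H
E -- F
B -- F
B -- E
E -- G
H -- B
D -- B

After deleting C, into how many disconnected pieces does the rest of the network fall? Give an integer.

1

C's neighbors (G and H) remain reachable from one another through other ties, so the rest of the network stays in one piece.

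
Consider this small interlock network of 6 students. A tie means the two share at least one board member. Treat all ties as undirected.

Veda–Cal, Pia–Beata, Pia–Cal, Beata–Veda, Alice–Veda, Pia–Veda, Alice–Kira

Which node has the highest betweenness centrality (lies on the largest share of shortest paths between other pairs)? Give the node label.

Veda

Unnormalized betweenness of each node: Alice:4, Beata:0, Cal:0, Kira:0, Pia:1/2, Veda:13/2.
Veda has the largest value, 13/2, making it the main broker — the node through which the most shortest paths run.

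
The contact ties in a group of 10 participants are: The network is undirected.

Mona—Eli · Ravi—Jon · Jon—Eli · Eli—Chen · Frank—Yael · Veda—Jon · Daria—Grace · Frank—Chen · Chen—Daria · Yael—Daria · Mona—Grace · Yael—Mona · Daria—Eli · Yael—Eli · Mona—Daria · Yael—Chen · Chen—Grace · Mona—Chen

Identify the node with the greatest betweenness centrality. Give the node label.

Unnormalized betweenness of each node: Chen:17/3, Daria:5/3, Eli:18, Frank:0, Grace:0, Jon:15, Mona:5/3, Ravi:0, Veda:0, Yael:3.
Eli has the largest value, 18, making it the main broker — the node through which the most shortest paths run.

Eli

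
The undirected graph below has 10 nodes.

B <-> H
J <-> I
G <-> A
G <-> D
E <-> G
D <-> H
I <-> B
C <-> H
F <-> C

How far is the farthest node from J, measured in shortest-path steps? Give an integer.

6

Distances from J: A:6, B:2, C:4, D:4, E:6, F:5, G:5, H:3, I:1.
The largest is 6 (to A and E), so the eccentricity of J is 6.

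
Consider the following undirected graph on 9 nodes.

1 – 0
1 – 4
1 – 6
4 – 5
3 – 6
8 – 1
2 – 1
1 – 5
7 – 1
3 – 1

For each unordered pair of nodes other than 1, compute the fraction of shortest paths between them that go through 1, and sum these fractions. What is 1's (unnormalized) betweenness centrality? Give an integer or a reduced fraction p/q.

26

Pairs whose geodesics pass through 1 — 7–0: 1; 7–8: 1; 7–5: 1; 7–3: 1; 7–6: 1; 7–4: 1; 7–2: 1; 0–8: 1; 0–5: 1; 0–3: 1; 0–6: 1; 0–4: 1; 0–2: 1; 8–5: 1 … (+12 more pairs).
All other pairs contribute 0.
Summing the contributions gives betweenness(1) = 26.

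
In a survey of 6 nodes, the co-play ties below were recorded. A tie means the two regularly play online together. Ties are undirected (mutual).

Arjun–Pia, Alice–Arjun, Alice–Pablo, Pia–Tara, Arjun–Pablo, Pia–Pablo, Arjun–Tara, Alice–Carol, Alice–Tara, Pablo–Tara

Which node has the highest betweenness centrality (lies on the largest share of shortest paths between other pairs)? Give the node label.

Unnormalized betweenness of each node: Alice:4, Arjun:2/3, Carol:0, Pablo:2/3, Pia:0, Tara:2/3.
Alice has the largest value, 4, making it the main broker — the node through which the most shortest paths run.

Alice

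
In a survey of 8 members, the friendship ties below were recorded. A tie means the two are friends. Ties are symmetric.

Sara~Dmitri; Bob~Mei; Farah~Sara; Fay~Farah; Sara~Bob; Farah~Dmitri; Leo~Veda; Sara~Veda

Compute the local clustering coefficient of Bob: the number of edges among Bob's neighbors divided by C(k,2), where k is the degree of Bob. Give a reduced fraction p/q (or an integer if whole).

Bob's neighbors: Mei and Sara (k = 2).
Possible neighbor pairs: C(2,2) = 1. Edges among them: none → e = 0.
Clustering(Bob) = 0/1.

0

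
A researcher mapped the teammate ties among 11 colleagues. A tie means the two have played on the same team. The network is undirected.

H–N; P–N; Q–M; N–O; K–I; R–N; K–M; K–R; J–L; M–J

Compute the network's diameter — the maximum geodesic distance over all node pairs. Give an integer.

Eccentricity of each node (its greatest distance to any other): H:6, I:4, J:5, K:3, L:6, M:4, N:5, O:6, P:6, Q:5, R:4.
The maximum eccentricity is 6, realized for instance by the pair H–L via H – N – R – K – M – J – L. So the diameter is 6.

6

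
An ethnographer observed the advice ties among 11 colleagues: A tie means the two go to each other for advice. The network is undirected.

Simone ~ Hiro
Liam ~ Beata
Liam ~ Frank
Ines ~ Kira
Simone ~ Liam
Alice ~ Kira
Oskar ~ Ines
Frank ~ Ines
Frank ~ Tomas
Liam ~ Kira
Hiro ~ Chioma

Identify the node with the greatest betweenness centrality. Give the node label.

Liam

Unnormalized betweenness of each node: Alice:0, Beata:0, Chioma:0, Frank:14, Hiro:9, Ines:11, Kira:14, Liam:29, Oskar:0, Simone:16, Tomas:0.
Liam has the largest value, 29, making it the main broker — the node through which the most shortest paths run.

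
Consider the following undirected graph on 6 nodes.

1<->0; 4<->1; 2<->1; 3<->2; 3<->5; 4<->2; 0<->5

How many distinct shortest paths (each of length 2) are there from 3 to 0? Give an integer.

1

The shortest distance is 2, and the only length-2 path is 3–5–0. So there is exactly 1 shortest path.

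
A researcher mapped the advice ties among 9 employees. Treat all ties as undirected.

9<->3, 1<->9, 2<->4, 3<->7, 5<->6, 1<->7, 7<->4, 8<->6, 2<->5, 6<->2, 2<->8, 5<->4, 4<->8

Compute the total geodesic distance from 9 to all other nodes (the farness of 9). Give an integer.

Distances from 9: 1:1, 2:4, 3:1, 4:3, 5:4, 6:5, 7:2, 8:4.
Sum = 1 + 4 + 1 + 3 + 4 + 5 + 2 + 4 = 24.

24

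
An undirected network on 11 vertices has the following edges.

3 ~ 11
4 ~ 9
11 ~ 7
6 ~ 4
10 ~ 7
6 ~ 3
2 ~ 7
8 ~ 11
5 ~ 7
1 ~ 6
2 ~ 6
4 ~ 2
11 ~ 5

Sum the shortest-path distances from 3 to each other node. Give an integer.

Distances from 3: 1:2, 2:2, 4:2, 5:2, 6:1, 7:2, 8:2, 9:3, 10:3, 11:1.
Sum = 2 + 2 + 2 + 2 + 1 + 2 + 2 + 3 + 3 + 1 = 20.

20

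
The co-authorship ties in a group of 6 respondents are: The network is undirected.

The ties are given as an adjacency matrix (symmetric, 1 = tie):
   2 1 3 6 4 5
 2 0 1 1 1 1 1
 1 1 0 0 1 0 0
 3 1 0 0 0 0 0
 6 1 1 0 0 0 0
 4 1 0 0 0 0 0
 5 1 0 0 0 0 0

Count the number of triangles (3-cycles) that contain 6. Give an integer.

6's neighbors: 1 and 2.
Neighbor pairs that are themselves tied: 6–1–2. Each forms one triangle with 6, for 1 in total.

1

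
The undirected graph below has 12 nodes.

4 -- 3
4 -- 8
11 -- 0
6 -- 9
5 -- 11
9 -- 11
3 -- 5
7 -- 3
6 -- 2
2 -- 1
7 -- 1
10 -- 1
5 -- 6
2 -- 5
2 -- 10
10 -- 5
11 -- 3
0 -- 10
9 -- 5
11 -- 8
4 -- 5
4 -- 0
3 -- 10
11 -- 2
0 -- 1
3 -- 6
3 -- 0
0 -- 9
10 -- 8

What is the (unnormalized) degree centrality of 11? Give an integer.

11 is directly tied to 0, 2, 3, 5, 8, and 9. That is 6 neighbors, so the degree of 11 is 6.

6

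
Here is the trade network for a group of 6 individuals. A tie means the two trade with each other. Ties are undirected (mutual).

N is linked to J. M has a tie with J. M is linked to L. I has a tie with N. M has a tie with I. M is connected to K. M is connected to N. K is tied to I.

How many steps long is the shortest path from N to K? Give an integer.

One shortest route is N – M – K, which uses 2 edges, and N and K are not directly tied, so nothing shorter exists. So d(N,K) = 2.

2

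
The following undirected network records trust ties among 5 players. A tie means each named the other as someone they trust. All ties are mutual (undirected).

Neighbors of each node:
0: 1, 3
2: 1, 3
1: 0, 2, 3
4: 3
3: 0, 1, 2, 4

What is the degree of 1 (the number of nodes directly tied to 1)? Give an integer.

1 is directly tied to 0, 2, and 3. That is 3 neighbors, so the degree of 1 is 3.

3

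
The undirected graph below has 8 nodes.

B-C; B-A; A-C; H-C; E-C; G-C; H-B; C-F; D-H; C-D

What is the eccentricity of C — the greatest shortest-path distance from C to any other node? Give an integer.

1

Distances from C: A:1, B:1, D:1, E:1, F:1, G:1, H:1.
The largest is 1 (to B, E, H, G, F, D, and A), so the eccentricity of C is 1.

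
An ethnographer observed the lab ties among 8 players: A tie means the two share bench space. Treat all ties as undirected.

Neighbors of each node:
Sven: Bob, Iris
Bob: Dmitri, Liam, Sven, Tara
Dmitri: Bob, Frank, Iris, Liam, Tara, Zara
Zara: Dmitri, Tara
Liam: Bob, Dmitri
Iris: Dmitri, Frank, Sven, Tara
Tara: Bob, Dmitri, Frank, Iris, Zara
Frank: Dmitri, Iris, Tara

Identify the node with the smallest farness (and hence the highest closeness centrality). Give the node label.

Farness (sum of distances to all others) for each node — Bob:10, Dmitri:8, Frank:11, Iris:10, Liam:12, Sven:13, Tara:9, Zara:13.
The smallest farness is 8, for Dmitri, so Dmitri has the highest closeness.

Dmitri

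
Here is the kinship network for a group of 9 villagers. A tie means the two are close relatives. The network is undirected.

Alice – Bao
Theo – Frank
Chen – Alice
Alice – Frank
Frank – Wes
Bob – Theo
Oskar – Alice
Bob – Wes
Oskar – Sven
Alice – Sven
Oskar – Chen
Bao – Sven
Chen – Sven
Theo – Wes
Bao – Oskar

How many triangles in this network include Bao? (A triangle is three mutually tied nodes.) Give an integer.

3

Bao's neighbors: Alice, Oskar, and Sven.
Neighbor pairs that are themselves tied: Bao–Alice–Oskar; Bao–Alice–Sven; Bao–Oskar–Sven. Each forms one triangle with Bao, for 3 in total.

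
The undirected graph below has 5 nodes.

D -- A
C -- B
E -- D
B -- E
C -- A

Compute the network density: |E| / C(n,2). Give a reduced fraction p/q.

1/2

There are 5 edges and 5 nodes, so the maximum possible is C(5,2) = 10.
Density = 5/10 = 1/2.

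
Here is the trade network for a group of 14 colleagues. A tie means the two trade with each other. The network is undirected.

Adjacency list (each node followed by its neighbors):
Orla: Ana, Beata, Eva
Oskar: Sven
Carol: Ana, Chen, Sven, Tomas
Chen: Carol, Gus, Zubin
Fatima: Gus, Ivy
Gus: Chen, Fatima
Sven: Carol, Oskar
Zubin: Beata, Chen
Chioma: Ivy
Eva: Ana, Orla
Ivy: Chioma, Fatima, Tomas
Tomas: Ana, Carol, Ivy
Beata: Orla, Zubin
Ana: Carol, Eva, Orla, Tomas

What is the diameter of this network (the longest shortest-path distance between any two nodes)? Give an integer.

5

Eccentricity of each node (its greatest distance to any other): Ana:3, Beata:5, Carol:3, Chen:4, Chioma:5, Eva:4, Fatima:5, Gus:4, Ivy:4, Orla:4, Oskar:5, Sven:4, Tomas:3, Zubin:5.
The maximum eccentricity is 5, realized for instance by the pair Chioma–Oskar via Chioma – Ivy – Tomas – Carol – Sven – Oskar. So the diameter is 5.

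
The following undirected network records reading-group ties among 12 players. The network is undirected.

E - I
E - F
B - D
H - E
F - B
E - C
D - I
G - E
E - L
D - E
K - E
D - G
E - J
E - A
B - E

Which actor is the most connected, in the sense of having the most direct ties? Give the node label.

Degrees — A:1, B:3, C:1, D:4, E:11, F:2, G:2, H:1, I:2, J:1, K:1, L:1.
The maximum is 11, attained only by E.

E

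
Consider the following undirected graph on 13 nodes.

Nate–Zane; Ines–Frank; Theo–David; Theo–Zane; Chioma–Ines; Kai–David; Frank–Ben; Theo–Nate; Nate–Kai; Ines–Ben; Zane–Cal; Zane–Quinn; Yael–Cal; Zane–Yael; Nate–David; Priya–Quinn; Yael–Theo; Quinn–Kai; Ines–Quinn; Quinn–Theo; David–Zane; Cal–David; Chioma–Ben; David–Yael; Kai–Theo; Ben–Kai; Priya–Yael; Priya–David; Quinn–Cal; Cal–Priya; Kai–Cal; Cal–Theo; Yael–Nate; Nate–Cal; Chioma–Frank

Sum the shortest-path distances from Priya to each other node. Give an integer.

23

Distances from Priya: Ben:3, Cal:1, Chioma:3, David:1, Frank:3, Ines:2, Kai:2, Nate:2, Quinn:1, Theo:2, Yael:1, Zane:2.
Sum = 3 + 1 + 3 + 1 + 3 + 2 + 2 + 2 + 1 + 2 + 1 + 2 = 23.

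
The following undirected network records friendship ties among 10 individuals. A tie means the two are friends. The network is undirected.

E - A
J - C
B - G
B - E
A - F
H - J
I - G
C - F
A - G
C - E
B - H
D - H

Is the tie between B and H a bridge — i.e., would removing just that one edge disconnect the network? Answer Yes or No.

No

Even without that edge, B still reaches H via B – E – C – J – H, so the network stays connected. Not a bridge.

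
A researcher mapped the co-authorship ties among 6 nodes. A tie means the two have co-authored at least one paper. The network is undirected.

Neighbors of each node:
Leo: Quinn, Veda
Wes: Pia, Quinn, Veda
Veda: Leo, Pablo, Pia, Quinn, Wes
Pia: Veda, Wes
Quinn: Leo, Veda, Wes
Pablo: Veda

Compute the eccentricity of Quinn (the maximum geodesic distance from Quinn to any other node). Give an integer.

2

Distances from Quinn: Leo:1, Pablo:2, Pia:2, Veda:1, Wes:1.
The largest is 2 (to Pablo and Pia), so the eccentricity of Quinn is 2.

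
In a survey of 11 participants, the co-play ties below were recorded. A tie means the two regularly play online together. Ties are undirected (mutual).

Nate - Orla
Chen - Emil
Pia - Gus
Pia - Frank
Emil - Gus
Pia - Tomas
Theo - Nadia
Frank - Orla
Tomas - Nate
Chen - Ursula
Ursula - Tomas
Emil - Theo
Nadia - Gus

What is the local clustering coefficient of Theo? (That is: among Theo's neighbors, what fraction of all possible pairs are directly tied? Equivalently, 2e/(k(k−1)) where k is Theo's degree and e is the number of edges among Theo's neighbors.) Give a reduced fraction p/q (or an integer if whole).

Theo's neighbors: Emil and Nadia (k = 2).
Possible neighbor pairs: C(2,2) = 1. Edges among them: none → e = 0.
Clustering(Theo) = 0/1.

0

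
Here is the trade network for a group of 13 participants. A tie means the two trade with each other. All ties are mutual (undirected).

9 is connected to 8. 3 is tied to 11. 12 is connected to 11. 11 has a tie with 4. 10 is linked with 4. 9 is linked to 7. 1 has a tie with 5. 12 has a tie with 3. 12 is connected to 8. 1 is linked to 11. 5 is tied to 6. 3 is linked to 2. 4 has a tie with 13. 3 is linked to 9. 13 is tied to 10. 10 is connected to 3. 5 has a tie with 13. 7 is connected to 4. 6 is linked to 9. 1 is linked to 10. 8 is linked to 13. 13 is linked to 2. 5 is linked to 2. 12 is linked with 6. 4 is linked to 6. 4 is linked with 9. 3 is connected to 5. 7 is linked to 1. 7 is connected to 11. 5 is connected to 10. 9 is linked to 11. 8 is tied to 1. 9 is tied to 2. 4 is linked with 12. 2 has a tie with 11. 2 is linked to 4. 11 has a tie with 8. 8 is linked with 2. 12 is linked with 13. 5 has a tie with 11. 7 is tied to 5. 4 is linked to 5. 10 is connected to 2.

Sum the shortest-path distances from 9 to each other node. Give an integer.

17

Distances from 9: 1:2, 2:1, 3:1, 4:1, 5:2, 6:1, 7:1, 8:1, 10:2, 11:1, 12:2, 13:2.
Sum = 2 + 1 + 1 + 1 + 2 + 1 + 1 + 1 + 2 + 1 + 2 + 2 = 17.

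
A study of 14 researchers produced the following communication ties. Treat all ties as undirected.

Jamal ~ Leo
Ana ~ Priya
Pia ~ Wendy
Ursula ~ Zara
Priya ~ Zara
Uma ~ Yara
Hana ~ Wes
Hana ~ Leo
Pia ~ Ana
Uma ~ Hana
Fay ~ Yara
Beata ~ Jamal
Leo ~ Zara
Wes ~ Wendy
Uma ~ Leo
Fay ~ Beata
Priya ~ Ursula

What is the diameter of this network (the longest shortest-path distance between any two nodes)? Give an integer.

6

Eccentricity of each node (its greatest distance to any other): Ana:6, Beata:6, Fay:6, Hana:4, Jamal:5, Leo:4, Pia:6, Priya:5, Uma:4, Ursula:5, Wendy:5, Wes:4, Yara:5, Zara:4.
The maximum eccentricity is 6, realized for instance by the pair Pia–Beata via Pia – Wendy – Wes – Hana – Leo – Jamal – Beata. So the diameter is 6.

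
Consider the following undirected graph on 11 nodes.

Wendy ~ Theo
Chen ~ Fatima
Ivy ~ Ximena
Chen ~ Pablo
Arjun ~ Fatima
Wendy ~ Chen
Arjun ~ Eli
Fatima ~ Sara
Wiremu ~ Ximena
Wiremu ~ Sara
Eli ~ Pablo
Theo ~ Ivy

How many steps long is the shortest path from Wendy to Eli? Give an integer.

One shortest route is Wendy – Chen – Pablo – Eli, which uses 3 edges, and at distance 2 from Wendy we only reach {Fatima, Ivy, Pablo}, which does not include Eli. So d(Wendy,Eli) = 3.

3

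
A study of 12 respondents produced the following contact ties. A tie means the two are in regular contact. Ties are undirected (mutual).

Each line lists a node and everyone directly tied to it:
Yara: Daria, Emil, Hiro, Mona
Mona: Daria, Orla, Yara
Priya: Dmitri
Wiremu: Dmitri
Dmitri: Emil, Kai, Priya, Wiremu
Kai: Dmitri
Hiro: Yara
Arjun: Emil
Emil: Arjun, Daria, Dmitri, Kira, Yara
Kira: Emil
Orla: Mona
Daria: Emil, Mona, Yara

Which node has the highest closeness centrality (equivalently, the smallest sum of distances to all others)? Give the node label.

Farness (sum of distances to all others) for each node — Arjun:28, Daria:22, Dmitri:22, Emil:18, Hiro:31, Kai:32, Kira:28, Mona:28, Orla:38, Priya:32, Wiremu:32, Yara:21.
The smallest farness is 18, for Emil, so Emil has the highest closeness.

Emil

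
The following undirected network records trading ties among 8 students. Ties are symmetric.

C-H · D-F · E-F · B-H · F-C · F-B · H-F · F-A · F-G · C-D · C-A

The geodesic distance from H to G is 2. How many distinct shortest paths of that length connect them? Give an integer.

1

The shortest distance is 2, and the only length-2 path is H–F–G. So there is exactly 1 shortest path.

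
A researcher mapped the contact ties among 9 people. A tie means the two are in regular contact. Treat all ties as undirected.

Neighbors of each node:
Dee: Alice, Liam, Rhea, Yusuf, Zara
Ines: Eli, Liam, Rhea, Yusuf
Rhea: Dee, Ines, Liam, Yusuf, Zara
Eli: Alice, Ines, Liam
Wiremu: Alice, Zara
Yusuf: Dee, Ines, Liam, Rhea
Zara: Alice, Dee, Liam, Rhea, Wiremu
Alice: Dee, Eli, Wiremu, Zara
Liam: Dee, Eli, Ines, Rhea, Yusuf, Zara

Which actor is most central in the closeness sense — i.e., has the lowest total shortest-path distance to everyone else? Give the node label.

Farness (sum of distances to all others) for each node — Alice:12, Dee:11, Eli:13, Ines:13, Liam:10, Rhea:11, Wiremu:16, Yusuf:13, Zara:11.
The smallest farness is 10, for Liam, so Liam has the highest closeness.

Liam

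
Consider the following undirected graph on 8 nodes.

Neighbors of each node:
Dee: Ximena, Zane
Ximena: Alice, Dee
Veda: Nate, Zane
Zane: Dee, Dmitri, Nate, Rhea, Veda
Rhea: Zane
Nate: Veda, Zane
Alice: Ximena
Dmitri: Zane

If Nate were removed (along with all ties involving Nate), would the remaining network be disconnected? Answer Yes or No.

Even without Nate, every remaining node can still reach every other (the residual graph is connected), so Nate is not a cut vertex.

No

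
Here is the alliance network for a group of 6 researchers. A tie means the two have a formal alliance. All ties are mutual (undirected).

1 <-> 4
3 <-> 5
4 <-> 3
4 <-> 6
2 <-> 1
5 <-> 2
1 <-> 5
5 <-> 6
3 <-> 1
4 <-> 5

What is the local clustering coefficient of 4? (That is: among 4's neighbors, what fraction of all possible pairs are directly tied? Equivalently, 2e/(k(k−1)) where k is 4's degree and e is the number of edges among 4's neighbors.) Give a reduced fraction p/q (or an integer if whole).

4's neighbors: 1, 3, 5, and 6 (k = 4).
Possible neighbor pairs: C(4,2) = 6. Edges among them: 1–3, 1–5, 3–5, 5–6 → e = 4.
Clustering(4) = 4/6 = 2/3.

2/3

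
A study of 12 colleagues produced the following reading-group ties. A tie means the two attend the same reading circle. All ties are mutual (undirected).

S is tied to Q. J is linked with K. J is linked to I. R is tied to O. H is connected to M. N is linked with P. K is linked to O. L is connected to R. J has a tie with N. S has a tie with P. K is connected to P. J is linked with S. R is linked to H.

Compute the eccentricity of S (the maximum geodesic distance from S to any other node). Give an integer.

6

Distances from S: H:5, I:2, J:1, K:2, L:5, M:6, N:2, O:3, P:1, Q:1, R:4.
The largest is 6 (to M), so the eccentricity of S is 6.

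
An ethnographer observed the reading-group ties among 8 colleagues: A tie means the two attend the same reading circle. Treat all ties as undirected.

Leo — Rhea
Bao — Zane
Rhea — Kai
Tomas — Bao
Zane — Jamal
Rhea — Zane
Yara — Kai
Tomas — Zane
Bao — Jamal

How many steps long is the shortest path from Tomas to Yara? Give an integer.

4

One shortest route is Tomas – Zane – Rhea – Kai – Yara, which uses 4 edges, and at distance 3 from Tomas we only reach {Kai, Leo}, which does not include Yara. So d(Tomas,Yara) = 4.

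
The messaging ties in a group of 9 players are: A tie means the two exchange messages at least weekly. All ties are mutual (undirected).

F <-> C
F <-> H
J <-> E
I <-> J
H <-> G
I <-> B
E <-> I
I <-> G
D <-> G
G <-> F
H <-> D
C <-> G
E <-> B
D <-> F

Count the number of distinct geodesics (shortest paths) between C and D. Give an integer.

2

The shortest distance is 2. The length-2 paths are: C–G–D; C–F–D.
That gives 2 distinct shortest paths.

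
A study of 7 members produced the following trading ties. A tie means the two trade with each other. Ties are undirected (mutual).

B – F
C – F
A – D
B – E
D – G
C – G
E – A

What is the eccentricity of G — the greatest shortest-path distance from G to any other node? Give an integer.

3

Distances from G: A:2, B:3, C:1, D:1, E:3, F:2.
The largest is 3 (to E and B), so the eccentricity of G is 3.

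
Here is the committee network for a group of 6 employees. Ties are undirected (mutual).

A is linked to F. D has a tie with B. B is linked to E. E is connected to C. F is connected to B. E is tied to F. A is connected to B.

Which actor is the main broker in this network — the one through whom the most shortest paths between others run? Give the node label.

B

Unnormalized betweenness of each node: A:0, B:5, C:0, D:0, E:4, F:1.
B has the largest value, 5, making it the main broker — the node through which the most shortest paths run.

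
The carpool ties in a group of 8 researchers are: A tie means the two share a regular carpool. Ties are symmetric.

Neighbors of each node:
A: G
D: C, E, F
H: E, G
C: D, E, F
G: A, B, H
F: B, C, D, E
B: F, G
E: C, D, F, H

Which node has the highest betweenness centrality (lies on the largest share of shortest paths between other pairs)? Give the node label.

Unnormalized betweenness of each node: A:0, B:4, C:0, D:0, E:5, F:5, G:7, H:4.
G has the largest value, 7, making it the main broker — the node through which the most shortest paths run.

G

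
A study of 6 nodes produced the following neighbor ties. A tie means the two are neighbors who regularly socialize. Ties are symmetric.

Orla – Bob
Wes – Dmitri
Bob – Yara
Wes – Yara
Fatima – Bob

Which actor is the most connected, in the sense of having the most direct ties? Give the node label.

Bob

Degrees — Bob:3, Dmitri:1, Fatima:1, Orla:1, Wes:2, Yara:2.
The maximum is 3, attained only by Bob.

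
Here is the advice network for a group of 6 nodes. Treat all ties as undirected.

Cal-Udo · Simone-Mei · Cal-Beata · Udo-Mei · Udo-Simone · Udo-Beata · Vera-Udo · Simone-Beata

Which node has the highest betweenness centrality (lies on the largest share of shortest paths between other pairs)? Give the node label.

Unnormalized betweenness of each node: Beata:1/2, Cal:0, Mei:0, Simone:1/2, Udo:6, Vera:0.
Udo has the largest value, 6, making it the main broker — the node through which the most shortest paths run.

Udo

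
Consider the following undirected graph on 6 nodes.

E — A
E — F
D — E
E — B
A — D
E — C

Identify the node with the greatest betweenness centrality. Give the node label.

Unnormalized betweenness of each node: A:0, B:0, C:0, D:0, E:9, F:0.
E has the largest value, 9, making it the main broker — the node through which the most shortest paths run.

E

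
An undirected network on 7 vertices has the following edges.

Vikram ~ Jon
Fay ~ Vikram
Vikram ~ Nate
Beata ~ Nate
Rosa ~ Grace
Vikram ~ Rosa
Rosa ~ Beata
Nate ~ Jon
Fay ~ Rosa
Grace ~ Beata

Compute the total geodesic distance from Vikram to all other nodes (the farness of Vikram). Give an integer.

Distances from Vikram: Beata:2, Fay:1, Grace:2, Jon:1, Nate:1, Rosa:1.
Sum = 2 + 1 + 2 + 1 + 1 + 1 = 8.

8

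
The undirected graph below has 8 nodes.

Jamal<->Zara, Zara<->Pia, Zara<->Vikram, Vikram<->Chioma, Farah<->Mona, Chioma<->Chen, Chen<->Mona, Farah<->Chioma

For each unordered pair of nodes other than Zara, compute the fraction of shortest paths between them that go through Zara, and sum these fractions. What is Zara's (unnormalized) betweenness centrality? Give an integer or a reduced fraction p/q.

11

Pairs whose geodesics pass through Zara — Chioma–Pia: 1; Chioma–Jamal: 1; Pia–Chen: 1; Pia–Farah: 1; Pia–Mona: 2/2; Pia–Jamal: 1; Pia–Vikram: 1; Chen–Jamal: 1; Farah–Jamal: 1; Mona–Jamal: 2/2; Jamal–Vikram: 1.
All other pairs contribute 0.
Summing the contributions gives betweenness(Zara) = 11.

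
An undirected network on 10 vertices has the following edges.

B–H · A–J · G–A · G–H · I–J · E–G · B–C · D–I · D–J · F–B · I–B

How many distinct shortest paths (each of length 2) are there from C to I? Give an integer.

The shortest distance is 2, and the only length-2 path is C–B–I. So there is exactly 1 shortest path.

1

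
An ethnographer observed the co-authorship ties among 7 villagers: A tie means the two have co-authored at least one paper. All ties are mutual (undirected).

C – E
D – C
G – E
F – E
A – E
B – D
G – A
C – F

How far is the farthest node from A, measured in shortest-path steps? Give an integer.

4

Distances from A: B:4, C:2, D:3, E:1, F:2, G:1.
The largest is 4 (to B), so the eccentricity of A is 4.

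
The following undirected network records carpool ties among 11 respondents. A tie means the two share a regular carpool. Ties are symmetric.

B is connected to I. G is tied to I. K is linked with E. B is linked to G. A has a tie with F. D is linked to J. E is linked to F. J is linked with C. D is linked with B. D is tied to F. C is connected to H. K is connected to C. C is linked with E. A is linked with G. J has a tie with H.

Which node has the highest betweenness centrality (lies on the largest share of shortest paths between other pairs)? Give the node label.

D

Unnormalized betweenness of each node: A:29/6, B:55/6, C:19/3, D:97/6, E:49/6, F:79/6, G:10/3, H:0, I:0, J:59/6, K:0.
D has the largest value, 97/6, making it the main broker — the node through which the most shortest paths run.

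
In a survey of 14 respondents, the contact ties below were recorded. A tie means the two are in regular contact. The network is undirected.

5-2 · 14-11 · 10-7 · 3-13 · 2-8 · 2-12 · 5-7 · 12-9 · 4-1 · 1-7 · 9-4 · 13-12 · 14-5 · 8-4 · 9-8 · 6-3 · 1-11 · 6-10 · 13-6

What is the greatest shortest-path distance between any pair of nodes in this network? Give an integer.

Eccentricity of each node (its greatest distance to any other): 1:4, 2:3, 3:5, 4:4, 5:4, 6:4, 7:3, 8:4, 9:4, 10:4, 11:5, 12:4, 13:5, 14:5.
The maximum eccentricity is 5, realized for instance by the pair 13–11 via 13 – 12 – 9 – 4 – 1 – 11. So the diameter is 5.

5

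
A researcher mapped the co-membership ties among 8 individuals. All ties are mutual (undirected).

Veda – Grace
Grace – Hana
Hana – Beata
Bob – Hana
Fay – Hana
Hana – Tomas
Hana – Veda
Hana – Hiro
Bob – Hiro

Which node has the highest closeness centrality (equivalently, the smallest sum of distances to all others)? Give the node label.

Farness (sum of distances to all others) for each node — Beata:13, Bob:12, Fay:13, Grace:12, Hana:7, Hiro:12, Tomas:13, Veda:12.
The smallest farness is 7, for Hana, so Hana has the highest closeness.

Hana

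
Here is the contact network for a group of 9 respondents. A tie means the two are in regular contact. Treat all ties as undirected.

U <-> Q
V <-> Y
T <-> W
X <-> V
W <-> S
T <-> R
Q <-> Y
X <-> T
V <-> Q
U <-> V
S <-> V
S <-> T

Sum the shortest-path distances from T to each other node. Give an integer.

15

Distances from T: Q:3, R:1, S:1, U:3, V:2, W:1, X:1, Y:3.
Sum = 3 + 1 + 1 + 3 + 2 + 1 + 1 + 3 = 15.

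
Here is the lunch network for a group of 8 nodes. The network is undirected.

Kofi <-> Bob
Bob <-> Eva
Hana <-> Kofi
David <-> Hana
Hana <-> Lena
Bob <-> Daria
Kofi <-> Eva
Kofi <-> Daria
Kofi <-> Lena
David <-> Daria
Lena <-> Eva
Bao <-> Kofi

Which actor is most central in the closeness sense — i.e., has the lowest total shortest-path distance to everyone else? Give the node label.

Kofi

Farness (sum of distances to all others) for each node — Bao:14, Bob:11, Daria:11, David:14, Eva:12, Hana:11, Kofi:8, Lena:11.
The smallest farness is 8, for Kofi, so Kofi has the highest closeness.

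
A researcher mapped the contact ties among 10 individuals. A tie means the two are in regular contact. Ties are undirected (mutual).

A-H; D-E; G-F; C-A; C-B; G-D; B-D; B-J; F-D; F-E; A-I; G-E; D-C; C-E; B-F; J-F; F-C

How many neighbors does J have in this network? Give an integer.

2

J is directly tied to B and F. That is 2 neighbors, so the degree of J is 2.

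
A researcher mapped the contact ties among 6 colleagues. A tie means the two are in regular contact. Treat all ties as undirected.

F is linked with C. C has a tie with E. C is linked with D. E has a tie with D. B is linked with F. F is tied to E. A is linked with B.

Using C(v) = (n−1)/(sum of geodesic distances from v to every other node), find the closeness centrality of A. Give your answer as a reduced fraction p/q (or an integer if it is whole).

Distances from A: B:1, C:3, D:4, E:3, F:2. Sum = 13.
n = 6, so closeness = 5/13.

5/13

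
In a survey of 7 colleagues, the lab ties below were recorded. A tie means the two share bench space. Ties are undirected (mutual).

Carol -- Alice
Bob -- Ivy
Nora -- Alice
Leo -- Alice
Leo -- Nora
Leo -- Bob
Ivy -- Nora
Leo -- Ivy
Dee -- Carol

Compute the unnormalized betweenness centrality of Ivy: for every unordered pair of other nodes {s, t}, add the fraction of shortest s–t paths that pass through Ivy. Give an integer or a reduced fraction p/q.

Pairs whose geodesics pass through Ivy — Nora–Bob: 1/2.
All other pairs contribute 0.
Summing the contributions gives betweenness(Ivy) = 1/2.

1/2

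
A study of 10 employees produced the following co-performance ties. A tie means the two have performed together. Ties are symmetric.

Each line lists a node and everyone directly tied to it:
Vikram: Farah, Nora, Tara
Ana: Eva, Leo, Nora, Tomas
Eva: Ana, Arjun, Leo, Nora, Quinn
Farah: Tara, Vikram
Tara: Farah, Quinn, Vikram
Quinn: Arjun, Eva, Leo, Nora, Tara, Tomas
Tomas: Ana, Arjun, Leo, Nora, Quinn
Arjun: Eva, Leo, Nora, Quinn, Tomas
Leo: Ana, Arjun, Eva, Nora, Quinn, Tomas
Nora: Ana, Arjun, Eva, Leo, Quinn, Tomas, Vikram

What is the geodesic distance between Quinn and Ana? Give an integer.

2

One shortest route is Quinn – Leo – Ana, which uses 2 edges, and Quinn and Ana are not directly tied, so nothing shorter exists. So d(Quinn,Ana) = 2.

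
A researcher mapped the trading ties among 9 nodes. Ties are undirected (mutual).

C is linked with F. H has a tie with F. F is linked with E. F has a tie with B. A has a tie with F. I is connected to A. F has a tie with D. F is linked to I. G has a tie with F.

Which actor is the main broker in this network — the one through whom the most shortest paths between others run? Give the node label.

F

Unnormalized betweenness of each node: A:0, B:0, C:0, D:0, E:0, F:27, G:0, H:0, I:0.
F has the largest value, 27, making it the main broker — the node through which the most shortest paths run.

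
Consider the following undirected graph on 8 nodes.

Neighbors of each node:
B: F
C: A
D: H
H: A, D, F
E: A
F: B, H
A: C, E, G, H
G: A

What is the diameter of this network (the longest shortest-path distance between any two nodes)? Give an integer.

4

Eccentricity of each node (its greatest distance to any other): A:3, B:4, C:4, D:3, E:4, F:3, G:4, H:2.
The maximum eccentricity is 4, realized for instance by the pair B–E via B – F – H – A – E. So the diameter is 4.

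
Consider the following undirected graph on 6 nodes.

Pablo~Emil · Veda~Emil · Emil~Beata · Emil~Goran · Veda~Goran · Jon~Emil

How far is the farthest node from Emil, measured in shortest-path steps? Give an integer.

1

Distances from Emil: Beata:1, Goran:1, Jon:1, Pablo:1, Veda:1.
The largest is 1 (to Veda, Goran, Jon, Pablo, and Beata), so the eccentricity of Emil is 1.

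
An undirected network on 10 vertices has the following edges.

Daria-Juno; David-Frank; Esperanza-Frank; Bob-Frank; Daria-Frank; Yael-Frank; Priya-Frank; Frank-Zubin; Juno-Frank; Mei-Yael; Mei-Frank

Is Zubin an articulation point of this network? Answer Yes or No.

No

Even without Zubin, every remaining node can still reach every other (the residual graph is connected), so Zubin is not a cut vertex.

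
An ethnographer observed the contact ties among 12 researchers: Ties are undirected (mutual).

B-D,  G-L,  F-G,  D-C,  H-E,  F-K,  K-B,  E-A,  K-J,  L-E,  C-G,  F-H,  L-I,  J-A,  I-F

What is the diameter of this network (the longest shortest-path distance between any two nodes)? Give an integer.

4

Eccentricity of each node (its greatest distance to any other): A:4, B:4, C:4, D:4, E:4, F:3, G:3, H:4, I:4, J:4, K:3, L:4.
The maximum eccentricity is 4, realized for instance by the pair I–D via I – F – G – C – D. So the diameter is 4.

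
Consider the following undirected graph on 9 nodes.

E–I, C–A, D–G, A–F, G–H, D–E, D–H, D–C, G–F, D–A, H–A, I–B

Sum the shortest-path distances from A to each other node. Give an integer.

Distances from A: B:4, C:1, D:1, E:2, F:1, G:2, H:1, I:3.
Sum = 4 + 1 + 1 + 2 + 1 + 2 + 1 + 3 = 15.

15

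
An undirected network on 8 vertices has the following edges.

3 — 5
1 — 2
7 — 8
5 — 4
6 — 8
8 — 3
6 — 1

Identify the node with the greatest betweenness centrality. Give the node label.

Unnormalized betweenness of each node: 1:6, 2:0, 3:10, 4:0, 5:6, 6:10, 7:0, 8:15.
8 has the largest value, 15, making it the main broker — the node through which the most shortest paths run.

8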